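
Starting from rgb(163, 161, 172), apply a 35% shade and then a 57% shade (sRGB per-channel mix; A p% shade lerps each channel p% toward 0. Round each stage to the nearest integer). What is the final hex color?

A 35% shade moves each channel 35% toward 0:
  R: 163 + 0.35×(0−163) = 163 − 57.05 = 105.95 → 106
  G: 161 − 56.35 = 104.65 → 105
  B: 172 − 60.2 = 111.8 → 112
After the shade: rgb(106, 105, 112) = #6a6970.
A 57% shade moves each channel 57% toward 0:
  R: 106 − 60.42 = 45.58 → 46
  G: 105 − 59.85 = 45.15 → 45
  B: 112 + 0.57×(0−112) = 112 − 63.84 = 48.16 → 48
rgb(46, 45, 48) = #2e2d30.

#2e2d30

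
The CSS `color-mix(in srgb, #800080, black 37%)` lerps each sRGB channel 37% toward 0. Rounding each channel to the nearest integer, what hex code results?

#800080 is rgb(128, 0, 128).
Lerp each channel 37% toward 0:
  R: 128 − 47.36 = 80.64 → 81
  G: 0 + 0 = 0 → 0
  B: 128 − 47.36 = 80.64 → 81
rgb(81, 0, 81) = #510051.

#510051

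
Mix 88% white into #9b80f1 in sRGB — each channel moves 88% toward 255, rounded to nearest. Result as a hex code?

#9b80f1 is rgb(155, 128, 241).
An 88% tint moves each channel 88% toward 255:
  R: 155 + 0.88×(255−155) = 155 + 88 = 243 → 243
  G: 128 + 0.88×(255−128) = 128 + 111.76 = 239.76 → 240
  B: 241 + 0.88×(255−241) = 241 + 12.32 = 253.32 → 253
rgb(243, 240, 253) = #f3f0fd.

#f3f0fd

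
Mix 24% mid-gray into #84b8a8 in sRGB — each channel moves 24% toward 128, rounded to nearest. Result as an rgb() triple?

#84b8a8 is rgb(132, 184, 168).
Per channel, c → c + 0.24(128 − c):
  R: 132 + 0.24×(128−132) = 132 − 0.96 = 131.04 → 131
  G: 184 − 13.44 = 170.56 → 171
  B: 168 − 9.6 = 158.4 → 158

rgb(131, 171, 158)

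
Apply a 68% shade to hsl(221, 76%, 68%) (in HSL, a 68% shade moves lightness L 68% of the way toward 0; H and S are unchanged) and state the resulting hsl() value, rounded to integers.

L moves 68% from 68 toward 0: 68 − 46.24 = 21.76 → 22.
H and S are unchanged.

hsl(221, 76%, 22%)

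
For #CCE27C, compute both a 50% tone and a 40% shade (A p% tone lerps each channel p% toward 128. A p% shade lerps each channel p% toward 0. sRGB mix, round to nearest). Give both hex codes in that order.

#A6B17E, #7A884A

#CCE27C is rgb(204, 226, 124).
50% tone:
  R: 204 + 0.5×(128−204) = 204 − 38 = 166 → 166
  G: 226 + 0.5×(128−226) = 226 − 49 = 177 → 177
  B: 124 + 2 = 126 → 126
  → #A6B17E
40% shade:
  R: 204 − 81.6 = 122.4 → 122
  G: 226 + 0.4×(0−226) = 226 − 90.4 = 135.6 → 136
  B: 124 + 0.4×(0−124) = 124 − 49.6 = 74.4 → 74
  → #7A884A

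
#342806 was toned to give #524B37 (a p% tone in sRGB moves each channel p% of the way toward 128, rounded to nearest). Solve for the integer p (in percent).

#342806 is rgb(52, 40, 6); #524B37 is rgb(82, 75, 55).
On the B channel (widest range): 55 ≈ 6 + (p/100)(128 − 6), so p ≈ 100×(55 − 6)/(128 − 6) = 4900/122 = 40.16.
p = 40 reproduces all three channels after rounding.

40%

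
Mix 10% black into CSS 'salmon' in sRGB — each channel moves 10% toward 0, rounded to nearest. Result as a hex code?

CSS salmon is rgb(250, 128, 114).
Per channel, c → c + 0.1(0 − c):
  R: 250 − 25 = 225 → 225
  G: 128 − 12.8 = 115.2 → 115
  B: 114 − 11.4 = 102.6 → 103
rgb(225, 115, 103) = #E17367.

#E17367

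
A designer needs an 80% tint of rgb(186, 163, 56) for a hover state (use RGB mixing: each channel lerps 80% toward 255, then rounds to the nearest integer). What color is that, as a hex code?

#F1EDD7

Lerp each channel 80% toward 255:
  R: 186 + 0.8×(255−186) = 186 + 55.2 = 241.2 → 241
  G: 163 + 0.8×(255−163) = 163 + 73.6 = 236.6 → 237
  B: 56 + 159.2 = 215.2 → 215
rgb(241, 237, 215) = #F1EDD7.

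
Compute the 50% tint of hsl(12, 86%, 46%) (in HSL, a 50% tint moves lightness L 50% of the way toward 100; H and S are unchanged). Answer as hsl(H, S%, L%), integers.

L moves 50% from 46 toward 100: 46 + 27 = 73 → 73.
H and S are unchanged.

hsl(12, 86%, 73%)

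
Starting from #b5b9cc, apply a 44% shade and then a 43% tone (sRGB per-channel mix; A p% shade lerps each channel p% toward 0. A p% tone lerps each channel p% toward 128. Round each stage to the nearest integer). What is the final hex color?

#b5b9cc is rgb(181, 185, 204).
A 44% shade moves each channel 44% toward 0:
  R: 181 + 0.44×(0−181) = 181 − 79.64 = 101.36 → 101
  G: 185 − 81.4 = 103.6 → 104
  B: 204 + 0.44×(0−204) = 204 − 89.76 = 114.24 → 114
After the shade: rgb(101, 104, 114) = #656872.
A 43% tone moves each channel 43% toward 128:
  R: 101 + 0.43×(128−101) = 101 + 11.61 = 112.61 → 113
  G: 104 + 0.43×(128−104) = 104 + 10.32 = 114.32 → 114
  B: 114 + 6.02 = 120.02 → 120
rgb(113, 114, 120) = #717278.

#717278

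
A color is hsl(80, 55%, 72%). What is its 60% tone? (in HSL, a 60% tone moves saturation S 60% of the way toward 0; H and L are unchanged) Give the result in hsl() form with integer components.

S moves 60% from 55 toward 0: 55 − 33 = 22 → 22.
H and L are unchanged.

hsl(80, 22%, 72%)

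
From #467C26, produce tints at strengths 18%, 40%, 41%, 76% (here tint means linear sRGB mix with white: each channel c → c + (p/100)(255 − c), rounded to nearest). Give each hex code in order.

#67944D, #90B07D, #92B27F, #D3E0CB

#467C26 is rgb(70, 124, 38).
18%: (70 + 33.3 = 103.3→103, 124 + 23.58 = 147.58→148, 38 + 39.06 = 77.06→77) → #67944D
40%: (70 + 74 = 144→144, 124 + 52.4 = 176.4→176, 38 + 86.8 = 124.8→125) → #90B07D
41%: (70 + 75.85 = 145.85→146, 124 + 53.71 = 177.71→178, 38 + 88.97 = 126.97→127) → #92B27F
76%: (70 + 140.6 = 210.6→211, 124 + 99.56 = 223.56→224, 38 + 164.92 = 202.92→203) → #D3E0CB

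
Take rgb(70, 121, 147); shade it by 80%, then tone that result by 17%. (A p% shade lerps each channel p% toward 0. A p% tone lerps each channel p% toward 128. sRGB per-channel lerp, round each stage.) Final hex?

Lerp each channel 80% toward 0:
  R: 70 + 0.8×(0−70) = 70 − 56 = 14 → 14
  G: 121 − 96.8 = 24.2 → 24
  B: 147 − 117.6 = 29.4 → 29
After the shade: rgb(14, 24, 29) = #0e181d.
Lerp each channel 17% toward 128:
  R: 14 + 19.38 = 33.38 → 33
  G: 24 + 0.17×(128−24) = 24 + 17.68 = 41.68 → 42
  B: 29 + 0.17×(128−29) = 29 + 16.83 = 45.83 → 46
rgb(33, 42, 46) = #212a2e.

#212a2e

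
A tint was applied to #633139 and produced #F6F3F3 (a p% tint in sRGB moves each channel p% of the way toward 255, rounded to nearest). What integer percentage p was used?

#633139 is rgb(99, 49, 57); #F6F3F3 is rgb(246, 243, 243).
On the G channel (widest range): 243 ≈ 49 + (p/100)(255 − 49), so p ≈ 100×(243 − 49)/(255 − 49) = 19400/206 = 94.17.
p = 94 reproduces all three channels after rounding.

94%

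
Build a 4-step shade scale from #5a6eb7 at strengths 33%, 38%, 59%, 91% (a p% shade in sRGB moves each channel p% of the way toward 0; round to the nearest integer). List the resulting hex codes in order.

#3c4a7b, #384471, #252d4b, #080a10

#5a6eb7 is rgb(90, 110, 183).
33%: (90 − 29.7 = 60.3→60, 110 − 36.3 = 73.7→74, 183 − 60.39 = 122.61→123) → #3c4a7b
38%: (90 − 34.2 = 55.8→56, 110 − 41.8 = 68.2→68, 183 − 69.54 = 113.46→113) → #384471
59%: (90 − 53.1 = 36.9→37, 110 − 64.9 = 45.1→45, 183 − 107.97 = 75.03→75) → #252d4b
91%: (90 − 81.9 = 8.1→8, 110 − 100.1 = 9.9→10, 183 − 166.53 = 16.47→16) → #080a10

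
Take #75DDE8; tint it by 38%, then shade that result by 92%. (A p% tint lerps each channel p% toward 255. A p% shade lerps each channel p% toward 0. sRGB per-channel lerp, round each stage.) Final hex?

#0E1313

#75DDE8 is rgb(117, 221, 232).
A 38% tint moves each channel 38% toward 255:
  R: 117 + 0.38×(255−117) = 117 + 52.44 = 169.44 → 169
  G: 221 + 12.92 = 233.92 → 234
  B: 232 + 0.38×(255−232) = 232 + 8.74 = 240.74 → 241
After the tint: rgb(169, 234, 241) = #A9EAF1.
A 92% shade moves each channel 92% toward 0:
  R: 169 − 155.48 = 13.52 → 14
  G: 234 + 0.92×(0−234) = 234 − 215.28 = 18.72 → 19
  B: 241 + 0.92×(0−241) = 241 − 221.72 = 19.28 → 19
rgb(14, 19, 19) = #0E1313.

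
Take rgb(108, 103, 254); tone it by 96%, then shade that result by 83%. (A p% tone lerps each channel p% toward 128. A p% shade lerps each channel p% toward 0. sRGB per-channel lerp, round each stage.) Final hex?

Lerp each channel 96% toward 128:
  R: 108 + 0.96×(128−108) = 108 + 19.2 = 127.2 → 127
  G: 103 + 24 = 127 → 127
  B: 254 − 120.96 = 133.04 → 133
After the tone: rgb(127, 127, 133) = #7f7f85.
An 83% shade moves each channel 83% toward 0:
  R: 127 − 105.41 = 21.59 → 22
  G: 127 + 0.83×(0−127) = 127 − 105.41 = 21.59 → 22
  B: 133 + 0.83×(0−133) = 133 − 110.39 = 22.61 → 23
rgb(22, 22, 23) = #161617.

#161617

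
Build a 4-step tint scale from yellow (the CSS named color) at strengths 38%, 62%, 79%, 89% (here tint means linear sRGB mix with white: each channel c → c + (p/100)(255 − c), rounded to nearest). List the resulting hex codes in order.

CSS yellow is rgb(255, 255, 0).
38%: (255→255, 255→255, 0 + 96.9 = 96.9→97) → #ffff61
62%: (255→255, 255→255, 0 + 158.1 = 158.1→158) → #ffff9e
79%: (255→255, 255→255, 0 + 201.45 = 201.45→201) → #ffffc9
89%: (255→255, 255→255, 0 + 226.95 = 226.95→227) → #ffffe3

#ffff61, #ffff9e, #ffffc9, #ffffe3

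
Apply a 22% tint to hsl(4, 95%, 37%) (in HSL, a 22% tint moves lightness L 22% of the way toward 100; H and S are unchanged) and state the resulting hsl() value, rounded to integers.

L moves 22% from 37 toward 100: 37 + 13.86 = 50.86 → 51.
H and S are unchanged.

hsl(4, 95%, 51%)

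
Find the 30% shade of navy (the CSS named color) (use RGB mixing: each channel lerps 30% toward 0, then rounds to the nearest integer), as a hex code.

CSS navy is rgb(0, 0, 128).
Lerp each channel 30% toward 0:
  R: 0 + 0.3×(0−0) = 0 + 0 = 0 → 0
  G: 0 + 0.3×(0−0) = 0 + 0 = 0 → 0
  B: 128 − 38.4 = 89.6 → 90
rgb(0, 0, 90) = #00005a.

#00005a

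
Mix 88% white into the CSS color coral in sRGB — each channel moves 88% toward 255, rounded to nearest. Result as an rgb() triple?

CSS coral is rgb(255, 127, 80).
Lerp each channel 88% toward 255:
  R: 255 + 0 = 255 → 255
  G: 127 + 0.88×(255−127) = 127 + 112.64 = 239.64 → 240
  B: 80 + 0.88×(255−80) = 80 + 154 = 234 → 234

rgb(255, 240, 234)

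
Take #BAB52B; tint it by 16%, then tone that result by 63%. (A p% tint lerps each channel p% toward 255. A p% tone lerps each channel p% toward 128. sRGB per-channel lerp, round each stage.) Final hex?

#9A986D

#BAB52B is rgb(186, 181, 43).
Lerp each channel 16% toward 255:
  R: 186 + 11.04 = 197.04 → 197
  G: 181 + 0.16×(255−181) = 181 + 11.84 = 192.84 → 193
  B: 43 + 0.16×(255−43) = 43 + 33.92 = 76.92 → 77
After the tint: rgb(197, 193, 77) = #C5C14D.
Per channel, c → c + 0.63(128 − c):
  R: 197 + 0.63×(128−197) = 197 − 43.47 = 153.53 → 154
  G: 193 + 0.63×(128−193) = 193 − 40.95 = 152.05 → 152
  B: 77 + 32.13 = 109.13 → 109
rgb(154, 152, 109) = #9A986D.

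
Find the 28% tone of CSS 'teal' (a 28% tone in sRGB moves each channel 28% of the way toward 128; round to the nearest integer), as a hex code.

#248080

CSS teal is rgb(0, 128, 128).
Lerp each channel 28% toward 128:
  R: 0 + 35.84 = 35.84 → 36
  G: 128 + 0.28×(128−128) = 128 + 0 = 128 → 128
  B: 128 + 0 = 128 → 128
rgb(36, 128, 128) = #248080.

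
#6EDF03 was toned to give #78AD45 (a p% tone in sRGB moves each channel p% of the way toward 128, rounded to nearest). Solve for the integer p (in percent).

#6EDF03 is rgb(110, 223, 3); #78AD45 is rgb(120, 173, 69).
On the B channel (widest range): 69 ≈ 3 + (p/100)(128 − 3), so p ≈ 100×(69 − 3)/(128 − 3) = 6600/125 = 52.80.
p = 53 reproduces all three channels after rounding.

53%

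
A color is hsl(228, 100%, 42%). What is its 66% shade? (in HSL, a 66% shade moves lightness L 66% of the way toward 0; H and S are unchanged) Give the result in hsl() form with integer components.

hsl(228, 100%, 14%)

L moves 66% from 42 toward 0: 42 − 27.72 = 14.28 → 14.
H and S are unchanged.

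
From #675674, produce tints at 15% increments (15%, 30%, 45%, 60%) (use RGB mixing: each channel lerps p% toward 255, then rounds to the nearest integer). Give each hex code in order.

#675674 is rgb(103, 86, 116).
15%: (103 + 22.8 = 125.8→126, 86 + 25.35 = 111.35→111, 116 + 20.85 = 136.85→137) → #7E6F89
30%: (103 + 45.6 = 148.6→149, 86 + 50.7 = 136.7→137, 116 + 41.7 = 157.7→158) → #95899E
45%: (103 + 68.4 = 171.4→171, 86 + 76.05 = 162.05→162, 116 + 62.55 = 178.55→179) → #ABA2B3
60%: (103 + 91.2 = 194.2→194, 86 + 101.4 = 187.4→187, 116 + 83.4 = 199.4→199) → #C2BBC7

#7E6F89, #95899E, #ABA2B3, #C2BBC7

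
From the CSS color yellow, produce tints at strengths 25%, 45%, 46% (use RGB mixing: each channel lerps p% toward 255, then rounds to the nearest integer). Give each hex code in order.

CSS yellow is rgb(255, 255, 0).
25%: (255→255, 255→255, 0 + 63.75 = 63.75→64) → #FFFF40
45%: (255→255, 255→255, 0 + 114.75 = 114.75→115) → #FFFF73
46%: (255→255, 255→255, 0 + 117.3 = 117.3→117) → #FFFF75

#FFFF40, #FFFF73, #FFFF75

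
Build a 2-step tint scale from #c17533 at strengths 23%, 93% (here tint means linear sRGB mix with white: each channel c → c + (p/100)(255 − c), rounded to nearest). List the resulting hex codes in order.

#c17533 is rgb(193, 117, 51).
23%: (193 + 14.26 = 207.26→207, 117 + 31.74 = 148.74→149, 51 + 46.92 = 97.92→98) → #cf9562
93%: (193 + 57.66 = 250.66→251, 117 + 128.34 = 245.34→245, 51 + 189.72 = 240.72→241) → #fbf5f1

#cf9562, #fbf5f1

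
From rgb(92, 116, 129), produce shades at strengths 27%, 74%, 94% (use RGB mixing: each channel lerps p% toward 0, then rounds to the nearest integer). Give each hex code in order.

#43555e, #181e22, #060708

27%: (92 − 24.84 = 67.16→67, 116 − 31.32 = 84.68→85, 129 − 34.83 = 94.17→94) → #43555e
74%: (92 − 68.08 = 23.92→24, 116 − 85.84 = 30.16→30, 129 − 95.46 = 33.54→34) → #181e22
94%: (92 − 86.48 = 5.52→6, 116 − 109.04 = 6.96→7, 129 − 121.26 = 7.74→8) → #060708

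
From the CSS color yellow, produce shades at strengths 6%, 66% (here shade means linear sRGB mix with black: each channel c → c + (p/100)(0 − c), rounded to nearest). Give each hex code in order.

CSS yellow is rgb(255, 255, 0).
6%: (255 − 15.3 = 239.7→240, 255 − 15.3 = 239.7→240, 0→0) → #f0f000
66%: (255 − 168.3 = 86.7→87, 255 − 168.3 = 86.7→87, 0→0) → #575700

#f0f000, #575700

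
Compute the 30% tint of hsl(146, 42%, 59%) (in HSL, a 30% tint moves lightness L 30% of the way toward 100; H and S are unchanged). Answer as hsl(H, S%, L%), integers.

hsl(146, 42%, 71%)

L moves 30% from 59 toward 100: 59 + 12.3 = 71.3 → 71.
H and S are unchanged.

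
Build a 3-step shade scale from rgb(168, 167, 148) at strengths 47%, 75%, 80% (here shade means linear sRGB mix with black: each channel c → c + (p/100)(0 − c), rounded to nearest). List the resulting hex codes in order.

#59594e, #2a2a25, #22211e

47%: (168 − 78.96 = 89.04→89, 167 − 78.49 = 88.51→89, 148 − 69.56 = 78.44→78) → #59594e
75%: (168 − 126 = 42→42, 167 − 125.25 = 41.75→42, 148 − 111 = 37→37) → #2a2a25
80%: (168 − 134.4 = 33.6→34, 167 − 133.6 = 33.4→33, 148 − 118.4 = 29.6→30) → #22211e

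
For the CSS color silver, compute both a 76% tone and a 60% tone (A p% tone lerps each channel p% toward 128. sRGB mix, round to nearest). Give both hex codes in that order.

#8f8f8f, #9a9a9a

CSS silver is rgb(192, 192, 192).
76% tone:
  R: 192 − 48.64 = 143.36 → 143
  G: 192 + 0.76×(128−192) = 192 − 48.64 = 143.36 → 143
  B: 192 − 48.64 = 143.36 → 143
  → #8f8f8f
60% tone:
  R: 192 + 0.6×(128−192) = 192 − 38.4 = 153.6 → 154
  G: 192 − 38.4 = 153.6 → 154
  B: 192 + 0.6×(128−192) = 192 − 38.4 = 153.6 → 154
  → #9a9a9a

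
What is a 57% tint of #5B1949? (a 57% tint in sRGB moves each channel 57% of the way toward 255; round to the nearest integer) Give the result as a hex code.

#B89CB1

#5B1949 is rgb(91, 25, 73).
Per channel, c → c + 0.57(255 − c):
  R: 91 + 0.57×(255−91) = 91 + 93.48 = 184.48 → 184
  G: 25 + 0.57×(255−25) = 25 + 131.1 = 156.1 → 156
  B: 73 + 0.57×(255−73) = 73 + 103.74 = 176.74 → 177
rgb(184, 156, 177) = #B89CB1.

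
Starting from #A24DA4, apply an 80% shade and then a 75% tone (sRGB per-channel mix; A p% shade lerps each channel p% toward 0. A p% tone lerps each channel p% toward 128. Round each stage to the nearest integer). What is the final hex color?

#686468

#A24DA4 is rgb(162, 77, 164).
An 80% shade moves each channel 80% toward 0:
  R: 162 − 129.6 = 32.4 → 32
  G: 77 − 61.6 = 15.4 → 15
  B: 164 + 0.8×(0−164) = 164 − 131.2 = 32.8 → 33
After the shade: rgb(32, 15, 33) = #200F21.
Per channel, c → c + 0.75(128 − c):
  R: 32 + 72 = 104 → 104
  G: 15 + 84.75 = 99.75 → 100
  B: 33 + 0.75×(128−33) = 33 + 71.25 = 104.25 → 104
rgb(104, 100, 104) = #686468.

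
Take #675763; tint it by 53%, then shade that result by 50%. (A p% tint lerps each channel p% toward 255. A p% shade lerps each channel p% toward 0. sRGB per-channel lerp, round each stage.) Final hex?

#675763 is rgb(103, 87, 99).
A 53% tint moves each channel 53% toward 255:
  R: 103 + 80.56 = 183.56 → 184
  G: 87 + 89.04 = 176.04 → 176
  B: 99 + 0.53×(255−99) = 99 + 82.68 = 181.68 → 182
After the tint: rgb(184, 176, 182) = #B8B0B6.
A 50% shade moves each channel 50% toward 0:
  R: 184 + 0.5×(0−184) = 184 − 92 = 92 → 92
  G: 176 − 88 = 88 → 88
  B: 182 − 91 = 91 → 91
rgb(92, 88, 91) = #5C585B.

#5C585B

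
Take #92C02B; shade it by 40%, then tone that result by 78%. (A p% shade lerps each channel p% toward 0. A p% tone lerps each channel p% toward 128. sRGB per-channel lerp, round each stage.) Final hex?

#777D6A

#92C02B is rgb(146, 192, 43).
Lerp each channel 40% toward 0:
  R: 146 + 0.4×(0−146) = 146 − 58.4 = 87.6 → 88
  G: 192 + 0.4×(0−192) = 192 − 76.8 = 115.2 → 115
  B: 43 + 0.4×(0−43) = 43 − 17.2 = 25.8 → 26
After the shade: rgb(88, 115, 26) = #58731A.
A 78% tone moves each channel 78% toward 128:
  R: 88 + 0.78×(128−88) = 88 + 31.2 = 119.2 → 119
  G: 115 + 0.78×(128−115) = 115 + 10.14 = 125.14 → 125
  B: 26 + 0.78×(128−26) = 26 + 79.56 = 105.56 → 106
rgb(119, 125, 106) = #777D6A.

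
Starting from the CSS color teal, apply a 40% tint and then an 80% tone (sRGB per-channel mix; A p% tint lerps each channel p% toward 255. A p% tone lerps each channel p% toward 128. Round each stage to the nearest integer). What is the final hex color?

#7b8a8a

CSS teal is rgb(0, 128, 128).
Per channel, c → c + 0.4(255 − c):
  R: 0 + 102 = 102 → 102
  G: 128 + 50.8 = 178.8 → 179
  B: 128 + 50.8 = 178.8 → 179
After the tint: rgb(102, 179, 179) = #66b3b3.
Lerp each channel 80% toward 128:
  R: 102 + 0.8×(128−102) = 102 + 20.8 = 122.8 → 123
  G: 179 + 0.8×(128−179) = 179 − 40.8 = 138.2 → 138
  B: 179 − 40.8 = 138.2 → 138
rgb(123, 138, 138) = #7b8a8a.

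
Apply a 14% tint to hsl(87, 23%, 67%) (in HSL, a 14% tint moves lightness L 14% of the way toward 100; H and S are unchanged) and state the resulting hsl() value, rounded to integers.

hsl(87, 23%, 72%)

L moves 14% from 67 toward 100: 67 + 4.62 = 71.62 → 72.
H and S are unchanged.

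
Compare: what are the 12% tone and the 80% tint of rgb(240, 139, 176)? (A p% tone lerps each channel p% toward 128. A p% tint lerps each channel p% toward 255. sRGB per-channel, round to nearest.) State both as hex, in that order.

#E38AAA, #FCE8EF

12% tone:
  R: 240 − 13.44 = 226.56 → 227
  G: 139 − 1.32 = 137.68 → 138
  B: 176 + 0.12×(128−176) = 176 − 5.76 = 170.24 → 170
  → #E38AAA
80% tint:
  R: 240 + 0.8×(255−240) = 240 + 12 = 252 → 252
  G: 139 + 92.8 = 231.8 → 232
  B: 176 + 0.8×(255−176) = 176 + 63.2 = 239.2 → 239
  → #FCE8EF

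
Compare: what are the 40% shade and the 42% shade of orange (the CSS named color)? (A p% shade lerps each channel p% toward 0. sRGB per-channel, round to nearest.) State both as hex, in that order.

CSS orange is rgb(255, 165, 0).
40% shade:
  R: 255 − 102 = 153 → 153
  G: 165 + 0.4×(0−165) = 165 − 66 = 99 → 99
  B: 0 + 0.4×(0−0) = 0 + 0 = 0 → 0
  → #996300
42% shade:
  R: 255 + 0.42×(0−255) = 255 − 107.1 = 147.9 → 148
  G: 165 + 0.42×(0−165) = 165 − 69.3 = 95.7 → 96
  B: 0 + 0.42×(0−0) = 0 + 0 = 0 → 0
  → #946000

#996300, #946000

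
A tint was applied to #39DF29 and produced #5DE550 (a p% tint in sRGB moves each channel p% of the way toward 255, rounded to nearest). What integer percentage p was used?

#39DF29 is rgb(57, 223, 41); #5DE550 is rgb(93, 229, 80).
On the B channel (widest range): 80 ≈ 41 + (p/100)(255 − 41), so p ≈ 100×(80 − 41)/(255 − 41) = 3900/214 = 18.22.
p = 18 reproduces all three channels after rounding.

18%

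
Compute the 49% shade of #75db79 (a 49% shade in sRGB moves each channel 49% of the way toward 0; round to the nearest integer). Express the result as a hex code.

#75db79 is rgb(117, 219, 121).
Lerp each channel 49% toward 0:
  R: 117 + 0.49×(0−117) = 117 − 57.33 = 59.67 → 60
  G: 219 + 0.49×(0−219) = 219 − 107.31 = 111.69 → 112
  B: 121 − 59.29 = 61.71 → 62
rgb(60, 112, 62) = #3c703e.

#3c703e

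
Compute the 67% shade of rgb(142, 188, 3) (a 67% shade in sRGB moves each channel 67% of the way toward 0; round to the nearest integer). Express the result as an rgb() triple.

rgb(47, 62, 1)

Lerp each channel 67% toward 0:
  R: 142 + 0.67×(0−142) = 142 − 95.14 = 46.86 → 47
  G: 188 − 125.96 = 62.04 → 62
  B: 3 + 0.67×(0−3) = 3 − 2.01 = 0.99 → 1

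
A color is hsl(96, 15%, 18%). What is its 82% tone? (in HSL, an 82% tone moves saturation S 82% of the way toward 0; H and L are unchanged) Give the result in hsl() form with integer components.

S moves 82% from 15 toward 0: 15 − 12.3 = 2.7 → 3.
H and L are unchanged.

hsl(96, 3%, 18%)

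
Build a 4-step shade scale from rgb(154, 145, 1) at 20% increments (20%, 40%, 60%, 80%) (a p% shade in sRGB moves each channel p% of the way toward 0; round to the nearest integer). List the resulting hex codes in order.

20%: (154 − 30.8 = 123.2→123, 145 − 29 = 116→116, 1→1) → #7B7401
40%: (154 − 61.6 = 92.4→92, 145 − 58 = 87→87, 1→1) → #5C5701
60%: (154 − 92.4 = 61.6→62, 145 − 87 = 58→58, 1 − 0.6 = 0.4→0) → #3E3A00
80%: (154 − 123.2 = 30.8→31, 145 − 116 = 29→29, 1 − 0.8 = 0.2→0) → #1F1D00

#7B7401, #5C5701, #3E3A00, #1F1D00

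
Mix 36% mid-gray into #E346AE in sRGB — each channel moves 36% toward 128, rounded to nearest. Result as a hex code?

#BF5B9D

#E346AE is rgb(227, 70, 174).
A 36% tone moves each channel 36% toward 128:
  R: 227 − 35.64 = 191.36 → 191
  G: 70 + 20.88 = 90.88 → 91
  B: 174 − 16.56 = 157.44 → 157
rgb(191, 91, 157) = #BF5B9D.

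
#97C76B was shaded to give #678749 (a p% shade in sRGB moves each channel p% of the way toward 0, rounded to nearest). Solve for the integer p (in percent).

#97C76B is rgb(151, 199, 107); #678749 is rgb(103, 135, 73).
On the G channel (widest range): 135 ≈ 199 + (p/100)(0 − 199), so p ≈ 100×(135 − 199)/(0 − 199) = -6400/-199 = 32.16.
p = 32 reproduces all three channels after rounding.

32%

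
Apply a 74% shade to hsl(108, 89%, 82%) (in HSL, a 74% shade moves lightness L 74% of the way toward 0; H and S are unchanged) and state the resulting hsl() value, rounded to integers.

L moves 74% from 82 toward 0: 82 − 60.68 = 21.32 → 21.
H and S are unchanged.

hsl(108, 89%, 21%)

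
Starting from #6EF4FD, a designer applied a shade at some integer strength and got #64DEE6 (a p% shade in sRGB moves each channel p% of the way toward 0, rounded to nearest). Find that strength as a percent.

#6EF4FD is rgb(110, 244, 253); #64DEE6 is rgb(100, 222, 230).
On the B channel (widest range): 230 ≈ 253 + (p/100)(0 − 253), so p ≈ 100×(230 − 253)/(0 − 253) = -2300/-253 = 9.09.
p = 9 reproduces all three channels after rounding.

9%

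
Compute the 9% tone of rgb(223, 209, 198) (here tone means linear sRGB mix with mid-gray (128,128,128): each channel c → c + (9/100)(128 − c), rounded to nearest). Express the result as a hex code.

#d6cac0

A 9% tone moves each channel 9% toward 128:
  R: 223 + 0.09×(128−223) = 223 − 8.55 = 214.45 → 214
  G: 209 + 0.09×(128−209) = 209 − 7.29 = 201.71 → 202
  B: 198 − 6.3 = 191.7 → 192
rgb(214, 202, 192) = #d6cac0.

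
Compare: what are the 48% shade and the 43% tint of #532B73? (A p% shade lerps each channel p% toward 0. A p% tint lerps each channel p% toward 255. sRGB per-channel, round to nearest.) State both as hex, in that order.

#532B73 is rgb(83, 43, 115).
48% shade:
  R: 83 − 39.84 = 43.16 → 43
  G: 43 + 0.48×(0−43) = 43 − 20.64 = 22.36 → 22
  B: 115 + 0.48×(0−115) = 115 − 55.2 = 59.8 → 60
  → #2B163C
43% tint:
  R: 83 + 0.43×(255−83) = 83 + 73.96 = 156.96 → 157
  G: 43 + 91.16 = 134.16 → 134
  B: 115 + 60.2 = 175.2 → 175
  → #9D86AF

#2B163C, #9D86AF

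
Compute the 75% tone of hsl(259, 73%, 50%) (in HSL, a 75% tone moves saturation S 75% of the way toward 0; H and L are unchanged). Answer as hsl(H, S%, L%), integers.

S moves 75% from 73 toward 0: 73 − 54.75 = 18.25 → 18.
H and L are unchanged.

hsl(259, 18%, 50%)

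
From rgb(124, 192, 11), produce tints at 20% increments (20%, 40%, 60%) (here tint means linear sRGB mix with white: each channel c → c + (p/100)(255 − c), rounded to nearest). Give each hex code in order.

#96CD3C, #B0D96D, #CBE69D

20%: (124 + 26.2 = 150.2→150, 192 + 12.6 = 204.6→205, 11 + 48.8 = 59.8→60) → #96CD3C
40%: (124 + 52.4 = 176.4→176, 192 + 25.2 = 217.2→217, 11 + 97.6 = 108.6→109) → #B0D96D
60%: (124 + 78.6 = 202.6→203, 192 + 37.8 = 229.8→230, 11 + 146.4 = 157.4→157) → #CBE69D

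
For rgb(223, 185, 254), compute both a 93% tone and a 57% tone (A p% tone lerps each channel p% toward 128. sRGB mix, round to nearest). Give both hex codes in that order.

#878489, #A999B6

93% tone:
  R: 223 + 0.93×(128−223) = 223 − 88.35 = 134.65 → 135
  G: 185 + 0.93×(128−185) = 185 − 53.01 = 131.99 → 132
  B: 254 − 117.18 = 136.82 → 137
  → #878489
57% tone:
  R: 223 − 54.15 = 168.85 → 169
  G: 185 + 0.57×(128−185) = 185 − 32.49 = 152.51 → 153
  B: 254 + 0.57×(128−254) = 254 − 71.82 = 182.18 → 182
  → #A999B6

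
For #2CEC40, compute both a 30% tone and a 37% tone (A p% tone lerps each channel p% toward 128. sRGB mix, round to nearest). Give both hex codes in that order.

#2CEC40 is rgb(44, 236, 64).
30% tone:
  R: 44 + 0.3×(128−44) = 44 + 25.2 = 69.2 → 69
  G: 236 + 0.3×(128−236) = 236 − 32.4 = 203.6 → 204
  B: 64 + 19.2 = 83.2 → 83
  → #45CC53
37% tone:
  R: 44 + 31.08 = 75.08 → 75
  G: 236 + 0.37×(128−236) = 236 − 39.96 = 196.04 → 196
  B: 64 + 23.68 = 87.68 → 88
  → #4BC458

#45CC53, #4BC458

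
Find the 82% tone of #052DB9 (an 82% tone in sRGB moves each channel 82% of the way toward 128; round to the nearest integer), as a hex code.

#052DB9 is rgb(5, 45, 185).
Lerp each channel 82% toward 128:
  R: 5 + 0.82×(128−5) = 5 + 100.86 = 105.86 → 106
  G: 45 + 0.82×(128−45) = 45 + 68.06 = 113.06 → 113
  B: 185 + 0.82×(128−185) = 185 − 46.74 = 138.26 → 138
rgb(106, 113, 138) = #6A718A.

#6A718A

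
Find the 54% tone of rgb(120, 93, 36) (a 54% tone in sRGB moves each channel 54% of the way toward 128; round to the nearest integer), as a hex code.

A 54% tone moves each channel 54% toward 128:
  R: 120 + 4.32 = 124.32 → 124
  G: 93 + 0.54×(128−93) = 93 + 18.9 = 111.9 → 112
  B: 36 + 49.68 = 85.68 → 86
rgb(124, 112, 86) = #7C7056.

#7C7056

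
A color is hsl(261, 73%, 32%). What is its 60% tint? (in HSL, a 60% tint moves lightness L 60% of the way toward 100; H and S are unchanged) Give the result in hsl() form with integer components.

hsl(261, 73%, 73%)

L moves 60% from 32 toward 100: 32 + 40.8 = 72.8 → 73.
H and S are unchanged.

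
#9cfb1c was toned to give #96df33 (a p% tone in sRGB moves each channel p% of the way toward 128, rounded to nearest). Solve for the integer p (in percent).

#9cfb1c is rgb(156, 251, 28); #96df33 is rgb(150, 223, 51).
On the G channel (widest range): 223 ≈ 251 + (p/100)(128 − 251), so p ≈ 100×(223 − 251)/(128 − 251) = -2800/-123 = 22.76.
p = 23 reproduces all three channels after rounding.

23%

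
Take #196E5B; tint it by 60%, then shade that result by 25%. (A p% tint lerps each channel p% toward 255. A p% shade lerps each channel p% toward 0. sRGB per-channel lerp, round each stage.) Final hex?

#196E5B is rgb(25, 110, 91).
Per channel, c → c + 0.6(255 − c):
  R: 25 + 138 = 163 → 163
  G: 110 + 87 = 197 → 197
  B: 91 + 0.6×(255−91) = 91 + 98.4 = 189.4 → 189
After the tint: rgb(163, 197, 189) = #A3C5BD.
A 25% shade moves each channel 25% toward 0:
  R: 163 + 0.25×(0−163) = 163 − 40.75 = 122.25 → 122
  G: 197 − 49.25 = 147.75 → 148
  B: 189 − 47.25 = 141.75 → 142
rgb(122, 148, 142) = #7A948E.

#7A948E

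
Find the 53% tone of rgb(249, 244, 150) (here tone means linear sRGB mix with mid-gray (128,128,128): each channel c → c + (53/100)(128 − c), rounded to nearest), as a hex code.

Lerp each channel 53% toward 128:
  R: 249 − 64.13 = 184.87 → 185
  G: 244 + 0.53×(128−244) = 244 − 61.48 = 182.52 → 183
  B: 150 − 11.66 = 138.34 → 138
rgb(185, 183, 138) = #B9B78A.

#B9B78A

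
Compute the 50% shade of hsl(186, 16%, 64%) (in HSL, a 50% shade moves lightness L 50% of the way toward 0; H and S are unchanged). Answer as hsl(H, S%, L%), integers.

hsl(186, 16%, 32%)

L moves 50% from 64 toward 0: 64 − 32 = 32 → 32.
H and S are unchanged.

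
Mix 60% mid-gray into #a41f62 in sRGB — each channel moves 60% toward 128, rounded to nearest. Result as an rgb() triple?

rgb(142, 89, 116)

#a41f62 is rgb(164, 31, 98).
Lerp each channel 60% toward 128:
  R: 164 − 21.6 = 142.4 → 142
  G: 31 + 0.6×(128−31) = 31 + 58.2 = 89.2 → 89
  B: 98 + 0.6×(128−98) = 98 + 18 = 116 → 116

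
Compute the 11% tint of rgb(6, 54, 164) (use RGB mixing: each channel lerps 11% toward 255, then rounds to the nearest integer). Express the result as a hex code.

Lerp each channel 11% toward 255:
  R: 6 + 27.39 = 33.39 → 33
  G: 54 + 0.11×(255−54) = 54 + 22.11 = 76.11 → 76
  B: 164 + 10.01 = 174.01 → 174
rgb(33, 76, 174) = #214CAE.

#214CAE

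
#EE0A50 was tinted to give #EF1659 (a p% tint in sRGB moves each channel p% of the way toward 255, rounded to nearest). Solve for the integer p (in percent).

#EE0A50 is rgb(238, 10, 80); #EF1659 is rgb(239, 22, 89).
On the G channel (widest range): 22 ≈ 10 + (p/100)(255 − 10), so p ≈ 100×(22 − 10)/(255 − 10) = 1200/245 = 4.90.
p = 5 reproduces all three channels after rounding.

5%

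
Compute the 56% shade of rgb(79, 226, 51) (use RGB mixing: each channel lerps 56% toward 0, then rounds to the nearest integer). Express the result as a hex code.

A 56% shade moves each channel 56% toward 0:
  R: 79 − 44.24 = 34.76 → 35
  G: 226 + 0.56×(0−226) = 226 − 126.56 = 99.44 → 99
  B: 51 + 0.56×(0−51) = 51 − 28.56 = 22.44 → 22
rgb(35, 99, 22) = #236316.

#236316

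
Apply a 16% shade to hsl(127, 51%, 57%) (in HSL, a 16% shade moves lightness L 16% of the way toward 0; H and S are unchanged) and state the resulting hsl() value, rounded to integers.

L moves 16% from 57 toward 0: 57 − 9.12 = 47.88 → 48.
H and S are unchanged.

hsl(127, 51%, 48%)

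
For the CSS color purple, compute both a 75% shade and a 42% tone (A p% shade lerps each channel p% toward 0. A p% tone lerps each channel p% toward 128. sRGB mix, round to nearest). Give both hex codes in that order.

#200020, #803680

CSS purple is rgb(128, 0, 128).
75% shade:
  R: 128 − 96 = 32 → 32
  G: 0 + 0 = 0 → 0
  B: 128 − 96 = 32 → 32
  → #200020
42% tone:
  R: 128 + 0.42×(128−128) = 128 + 0 = 128 → 128
  G: 0 + 53.76 = 53.76 → 54
  B: 128 + 0 = 128 → 128
  → #803680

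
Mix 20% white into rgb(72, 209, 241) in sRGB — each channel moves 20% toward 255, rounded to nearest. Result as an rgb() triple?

rgb(109, 218, 244)

Lerp each channel 20% toward 255:
  R: 72 + 36.6 = 108.6 → 109
  G: 209 + 0.2×(255−209) = 209 + 9.2 = 218.2 → 218
  B: 241 + 0.2×(255−241) = 241 + 2.8 = 243.8 → 244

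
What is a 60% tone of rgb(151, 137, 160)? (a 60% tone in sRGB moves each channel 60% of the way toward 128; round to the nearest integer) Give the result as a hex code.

#89848D

Lerp each channel 60% toward 128:
  R: 151 − 13.8 = 137.2 → 137
  G: 137 + 0.6×(128−137) = 137 − 5.4 = 131.6 → 132
  B: 160 + 0.6×(128−160) = 160 − 19.2 = 140.8 → 141
rgb(137, 132, 141) = #89848D.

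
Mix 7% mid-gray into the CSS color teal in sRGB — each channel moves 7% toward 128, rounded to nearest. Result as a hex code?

#098080

CSS teal is rgb(0, 128, 128).
Per channel, c → c + 0.07(128 − c):
  R: 0 + 8.96 = 8.96 → 9
  G: 128 + 0 = 128 → 128
  B: 128 + 0.07×(128−128) = 128 + 0 = 128 → 128
rgb(9, 128, 128) = #098080.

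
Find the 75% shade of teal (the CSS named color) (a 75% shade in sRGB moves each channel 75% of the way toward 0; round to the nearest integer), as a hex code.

CSS teal is rgb(0, 128, 128).
A 75% shade moves each channel 75% toward 0:
  R: 0 + 0 = 0 → 0
  G: 128 + 0.75×(0−128) = 128 − 96 = 32 → 32
  B: 128 + 0.75×(0−128) = 128 − 96 = 32 → 32
rgb(0, 32, 32) = #002020.

#002020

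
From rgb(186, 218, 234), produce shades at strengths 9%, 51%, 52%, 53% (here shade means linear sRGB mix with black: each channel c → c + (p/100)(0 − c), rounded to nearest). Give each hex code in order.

9%: (186 − 16.74 = 169.26→169, 218 − 19.62 = 198.38→198, 234 − 21.06 = 212.94→213) → #a9c6d5
51%: (186 − 94.86 = 91.14→91, 218 − 111.18 = 106.82→107, 234 − 119.34 = 114.66→115) → #5b6b73
52%: (186 − 96.72 = 89.28→89, 218 − 113.36 = 104.64→105, 234 − 121.68 = 112.32→112) → #596970
53%: (186 − 98.58 = 87.42→87, 218 − 115.54 = 102.46→102, 234 − 124.02 = 109.98→110) → #57666e

#a9c6d5, #5b6b73, #596970, #57666e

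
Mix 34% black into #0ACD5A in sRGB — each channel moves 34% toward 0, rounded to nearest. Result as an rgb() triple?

#0ACD5A is rgb(10, 205, 90).
Lerp each channel 34% toward 0:
  R: 10 + 0.34×(0−10) = 10 − 3.4 = 6.6 → 7
  G: 205 + 0.34×(0−205) = 205 − 69.7 = 135.3 → 135
  B: 90 + 0.34×(0−90) = 90 − 30.6 = 59.4 → 59

rgb(7, 135, 59)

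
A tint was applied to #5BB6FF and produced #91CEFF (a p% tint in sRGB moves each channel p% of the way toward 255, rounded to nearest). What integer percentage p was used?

33%

#5BB6FF is rgb(91, 182, 255); #91CEFF is rgb(145, 206, 255).
On the R channel (widest range): 145 ≈ 91 + (p/100)(255 − 91), so p ≈ 100×(145 − 91)/(255 − 91) = 5400/164 = 32.93.
p = 33 reproduces all three channels after rounding.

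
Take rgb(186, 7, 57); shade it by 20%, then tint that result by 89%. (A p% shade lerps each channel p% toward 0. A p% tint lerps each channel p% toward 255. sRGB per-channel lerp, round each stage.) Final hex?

Per channel, c → c + 0.2(0 − c):
  R: 186 + 0.2×(0−186) = 186 − 37.2 = 148.8 → 149
  G: 7 + 0.2×(0−7) = 7 − 1.4 = 5.6 → 6
  B: 57 + 0.2×(0−57) = 57 − 11.4 = 45.6 → 46
After the shade: rgb(149, 6, 46) = #95062e.
Lerp each channel 89% toward 255:
  R: 149 + 0.89×(255−149) = 149 + 94.34 = 243.34 → 243
  G: 6 + 221.61 = 227.61 → 228
  B: 46 + 0.89×(255−46) = 46 + 186.01 = 232.01 → 232
rgb(243, 228, 232) = #f3e4e8.

#f3e4e8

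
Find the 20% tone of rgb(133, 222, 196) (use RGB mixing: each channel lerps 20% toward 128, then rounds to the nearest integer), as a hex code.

#84cbb6

A 20% tone moves each channel 20% toward 128:
  R: 133 − 1 = 132 → 132
  G: 222 − 18.8 = 203.2 → 203
  B: 196 − 13.6 = 182.4 → 182
rgb(132, 203, 182) = #84cbb6.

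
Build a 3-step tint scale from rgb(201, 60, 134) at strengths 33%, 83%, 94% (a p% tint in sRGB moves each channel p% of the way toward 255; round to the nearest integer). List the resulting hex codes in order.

#db7cae, #f6deea, #fcf3f8

33%: (201 + 17.82 = 218.82→219, 60 + 64.35 = 124.35→124, 134 + 39.93 = 173.93→174) → #db7cae
83%: (201 + 44.82 = 245.82→246, 60 + 161.85 = 221.85→222, 134 + 100.43 = 234.43→234) → #f6deea
94%: (201 + 50.76 = 251.76→252, 60 + 183.3 = 243.3→243, 134 + 113.74 = 247.74→248) → #fcf3f8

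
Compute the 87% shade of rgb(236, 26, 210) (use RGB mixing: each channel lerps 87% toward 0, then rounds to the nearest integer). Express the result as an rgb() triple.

An 87% shade moves each channel 87% toward 0:
  R: 236 − 205.32 = 30.68 → 31
  G: 26 − 22.62 = 3.38 → 3
  B: 210 − 182.7 = 27.3 → 27

rgb(31, 3, 27)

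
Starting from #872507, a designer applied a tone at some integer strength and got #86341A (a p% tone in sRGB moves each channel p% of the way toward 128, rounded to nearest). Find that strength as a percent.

16%

#872507 is rgb(135, 37, 7); #86341A is rgb(134, 52, 26).
On the B channel (widest range): 26 ≈ 7 + (p/100)(128 − 7), so p ≈ 100×(26 − 7)/(128 − 7) = 1900/121 = 15.70.
p = 16 reproduces all three channels after rounding.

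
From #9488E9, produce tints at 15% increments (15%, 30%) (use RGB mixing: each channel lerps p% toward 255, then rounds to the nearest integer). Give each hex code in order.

#A49AEC, #B4ACF0

#9488E9 is rgb(148, 136, 233).
15%: (148 + 16.05 = 164.05→164, 136 + 17.85 = 153.85→154, 233 + 3.3 = 236.3→236) → #A49AEC
30%: (148 + 32.1 = 180.1→180, 136 + 35.7 = 171.7→172, 233 + 6.6 = 239.6→240) → #B4ACF0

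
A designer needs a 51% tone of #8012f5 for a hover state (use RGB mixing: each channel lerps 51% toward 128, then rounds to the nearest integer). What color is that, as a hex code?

#804ab9

#8012f5 is rgb(128, 18, 245).
Lerp each channel 51% toward 128:
  R: 128 + 0.51×(128−128) = 128 + 0 = 128 → 128
  G: 18 + 0.51×(128−18) = 18 + 56.1 = 74.1 → 74
  B: 245 + 0.51×(128−245) = 245 − 59.67 = 185.33 → 185
rgb(128, 74, 185) = #804ab9.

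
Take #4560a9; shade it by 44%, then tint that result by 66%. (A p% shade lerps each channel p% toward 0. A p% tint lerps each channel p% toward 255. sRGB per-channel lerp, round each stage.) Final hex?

#b6bbc9

#4560a9 is rgb(69, 96, 169).
Per channel, c → c + 0.44(0 − c):
  R: 69 − 30.36 = 38.64 → 39
  G: 96 − 42.24 = 53.76 → 54
  B: 169 + 0.44×(0−169) = 169 − 74.36 = 94.64 → 95
After the shade: rgb(39, 54, 95) = #27365f.
Per channel, c → c + 0.66(255 − c):
  R: 39 + 0.66×(255−39) = 39 + 142.56 = 181.56 → 182
  G: 54 + 0.66×(255−54) = 54 + 132.66 = 186.66 → 187
  B: 95 + 0.66×(255−95) = 95 + 105.6 = 200.6 → 201
rgb(182, 187, 201) = #b6bbc9.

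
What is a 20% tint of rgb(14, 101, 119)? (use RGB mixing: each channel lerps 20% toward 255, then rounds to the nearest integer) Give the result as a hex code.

A 20% tint moves each channel 20% toward 255:
  R: 14 + 48.2 = 62.2 → 62
  G: 101 + 30.8 = 131.8 → 132
  B: 119 + 0.2×(255−119) = 119 + 27.2 = 146.2 → 146
rgb(62, 132, 146) = #3E8492.

#3E8492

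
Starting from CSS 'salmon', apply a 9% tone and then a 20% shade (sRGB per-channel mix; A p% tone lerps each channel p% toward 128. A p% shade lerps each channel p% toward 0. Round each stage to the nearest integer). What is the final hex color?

CSS salmon is rgb(250, 128, 114).
A 9% tone moves each channel 9% toward 128:
  R: 250 + 0.09×(128−250) = 250 − 10.98 = 239.02 → 239
  G: 128 + 0 = 128 → 128
  B: 114 + 0.09×(128−114) = 114 + 1.26 = 115.26 → 115
After the tone: rgb(239, 128, 115) = #ef8073.
A 20% shade moves each channel 20% toward 0:
  R: 239 − 47.8 = 191.2 → 191
  G: 128 + 0.2×(0−128) = 128 − 25.6 = 102.4 → 102
  B: 115 + 0.2×(0−115) = 115 − 23 = 92 → 92
rgb(191, 102, 92) = #bf665c.

#bf665c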